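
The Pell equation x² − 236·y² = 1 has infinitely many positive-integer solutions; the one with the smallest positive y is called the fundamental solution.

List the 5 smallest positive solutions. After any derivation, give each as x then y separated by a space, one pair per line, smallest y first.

[15; 2,1,3,5,1,6,1,5,3,1,2,30] for √236; ℓ=12 ⇒ convergent index 11
i=0: a=15 ⇒ p=15, q=1
…
i=2: a=1 ⇒ p=46, q=3
i=3: a=3 ⇒ p=169, q=11
i=4: a=5 ⇒ p=891, q=58
…
i=6: a=6 ⇒ p=7251, q=472
i=7: a=1 ⇒ p=8311, q=541
i=8: a=5 ⇒ p=48806, q=3177
i=9: a=3 ⇒ p=154729, q=10072
i=10: a=1 ⇒ p=203535, q=13249
i=11: a=2 ⇒ p=561799, q=36570
(x₁, y₁) = (561799, 36570);  561799² − 236·36570² = 1 ✓
(x_2, y_2) = (561799·561799 + 236·36570·36570, 561799·36570 + 36570·561799) = (631236232801, 41089978860)
(x_3, y_3) = (561799·631236232801 + 236·36570·41089978860, 561799·41089978860 + 36570·631236232801) = (709255768702176199, 46168618067101710)
(x_4, y_4) = (561799·709255768702176199 + 236·36570·46168618067101710, 561799·46168618067101710 + 36570·709255768702176199) = (796918363201596536611201, 51874966922918257173720)
(x_5, y_5) = (561799·796918363201596536611201 + 236·36570·51874966922918257173720, 561799·51874966922918257173720 + 36570·796918363201596536611201) = (895415879055878209574570044999, 58286609084610939305810342850)

561799 36570
631236232801 41089978860
709255768702176199 46168618067101710
796918363201596536611201 51874966922918257173720
895415879055878209574570044999 58286609084610939305810342850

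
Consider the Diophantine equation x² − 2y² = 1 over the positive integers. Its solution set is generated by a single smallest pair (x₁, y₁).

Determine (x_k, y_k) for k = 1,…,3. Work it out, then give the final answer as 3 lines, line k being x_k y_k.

3 2
17 12
99 70

√2 → a₀=1, period (2); ℓ=1 odd so k=1
k=0  a_k=1  p_k/q_k = 1/1
k=1  a_k=2  p_k/q_k = 3/2
fundamental: x₁=3, y₁=2  (since 9 − 2·4 = 1)
n=2: (3,2)∘(3,2) = (3·3+2·2·2, 3·2+2·3) = (17,12)
n=3: (17,12)∘(3,2) = (3·17+2·2·12, 3·12+2·17) = (99,70)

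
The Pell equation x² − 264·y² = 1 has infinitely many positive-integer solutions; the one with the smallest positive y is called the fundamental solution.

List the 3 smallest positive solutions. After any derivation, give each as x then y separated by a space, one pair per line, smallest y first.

65 4
8449 520
1098305 67596

d=264: √d = [16; 4,32] (ℓ=2, even), read p_1/q_1
i=0: a=16 ⇒ p=16, q=1
i=1: a=4 ⇒ p=65, q=4
→ (65, 4).  Check: 65²=4225, 264·4²=4224, difference 1.
(65+4√264)^2 = 8449 + 520√264
(65+4√264)^3 = 1098305 + 67596√264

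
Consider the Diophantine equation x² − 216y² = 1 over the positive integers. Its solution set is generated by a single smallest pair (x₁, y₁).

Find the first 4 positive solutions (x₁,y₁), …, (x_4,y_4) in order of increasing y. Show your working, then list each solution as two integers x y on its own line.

√216 = [14; 1,2,3,2,1,28, …], period ℓ=6 (even) → k=5
a_0=14:  p_0=14·1+0=14,  q_0=14·0+1=1
a_1=1:  p_1=1·14+1=15,  q_1=1·1+0=1
a_2=2:  p_2=2·15+14=44,  q_2=2·1+1=3
a_3=3:  p_3=3·44+15=147,  q_3=3·3+1=10
a_4=2:  p_4=2·147+44=338,  q_4=2·10+3=23
a_5=1:  p_5=1·338+147=485,  q_5=1·23+10=33
fundamental: x₁=485, y₁=33  (since 235225 − 216·1089 = 1)
(485+33√216)^2 = 470449 + 32010√216
(485+33√216)^3 = 456335045 + 31049667√216
(485+33√216)^4 = 442644523201 + 30118144980√216

485 33
470449 32010
456335045 31049667
442644523201 30118144980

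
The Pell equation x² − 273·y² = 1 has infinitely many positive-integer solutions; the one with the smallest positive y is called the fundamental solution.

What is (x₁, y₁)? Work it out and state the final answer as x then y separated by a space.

[16; 1,1,10,1,1,32] for √273; ℓ=6 ⇒ convergent index 5
k=0  a_k=16  p_k/q_k = 16/1
k=1  a_k=1  p_k/q_k = 17/1
k=2  a_k=1  p_k/q_k = 33/2
…
k=4  a_k=1  p_k/q_k = 380/23
k=5  a_k=1  p_k/q_k = 727/44
fundamental: x₁=727, y₁=44  (since 528529 − 273·1936 = 1)

727 44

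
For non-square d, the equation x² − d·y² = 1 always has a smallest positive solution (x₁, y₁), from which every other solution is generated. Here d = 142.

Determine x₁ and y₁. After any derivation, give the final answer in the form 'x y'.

√142 = [11; 1,10,1,22, …], period ℓ=4 (even) → k=3
i=0: a=11 ⇒ p=11, q=1
i=1: a=1 ⇒ p=12, q=1
i=2: a=10 ⇒ p=131, q=11
i=3: a=1 ⇒ p=143, q=12
fundamental: x₁=143, y₁=12  (since 20449 − 142·144 = 1)

143 12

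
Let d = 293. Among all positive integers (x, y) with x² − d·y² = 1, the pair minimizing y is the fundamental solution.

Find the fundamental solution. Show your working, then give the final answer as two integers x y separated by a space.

12320649 719780

d=293: √d = [17; 8,1,1,8,34] (ℓ=5, odd), read p_9/q_9
k=0  a_k=17  p_k/q_k = 17/1
k=1  a_k=8  p_k/q_k = 137/8
…
k=4  a_k=8  p_k/q_k = 2482/145
k=5  a_k=34  p_k/q_k = 84679/4947
k=6  a_k=8  p_k/q_k = 679914/39721
k=7  a_k=1  p_k/q_k = 764593/44668
k=8  a_k=1  p_k/q_k = 1444507/84389
k=9  a_k=8  p_k/q_k = 12320649/719780
fundamental: x₁=12320649, y₁=719780  (since 151798391781201 − 293·518083248400 = 1)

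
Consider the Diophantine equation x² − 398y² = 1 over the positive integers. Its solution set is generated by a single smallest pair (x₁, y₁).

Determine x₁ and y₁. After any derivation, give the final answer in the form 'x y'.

399 20

√398 → a₀=19, period (1,18,1,38); ℓ=4 even so k=3
a_0=19:  p_0=19·1+0=19,  q_0=19·0+1=1
a_1=1:  p_1=1·19+1=20,  q_1=1·1+0=1
a_2=18:  p_2=18·20+19=379,  q_2=18·1+1=19
a_3=1:  p_3=1·379+20=399,  q_3=1·19+1=20
→ (399, 20).  Check: 399²=159201, 398·20²=159200, difference 1.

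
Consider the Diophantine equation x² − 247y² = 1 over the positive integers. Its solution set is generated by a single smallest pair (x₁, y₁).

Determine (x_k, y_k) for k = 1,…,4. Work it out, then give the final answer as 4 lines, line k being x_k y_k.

85292 5427
14549450527 925759368
2481903468612476 157919736025485
423373021275241155457 26938580249245573872

[15; 1,2,1,1,9,1,9,1,1,2,1,30] for √247; ℓ=12 ⇒ convergent index 11
step 0: (15, 1)  from 15·(1,0) + (0,1)
…
step 2: (47, 3)  from 2·(16,1) + (15,1)
step 3: (63, 4)  from 1·(47,3) + (16,1)
step 4: (110, 7)  from 1·(63,4) + (47,3)
step 5: (1053, 67)  from 9·(110,7) + (63,4)
step 6: (1163, 74)  from 1·(1053,67) + (110,7)
step 7: (11520, 733)  from 9·(1163,74) + (1053,67)
step 8: (12683, 807)  from 1·(11520,733) + (1163,74)
step 9: (24203, 1540)  from 1·(12683,807) + (11520,733)
step 10: (61089, 3887)  from 2·(24203,1540) + (12683,807)
step 11: (85292, 5427)  from 1·(61089,3887) + (24203,1540)
→ (85292, 5427).  Check: 85292²=7274725264, 247·5427²=7274725263, difference 1.
(85292+5427√247)^2 = 14549450527 + 925759368√247
(85292+5427√247)^3 = 2481903468612476 + 157919736025485√247
(85292+5427√247)^4 = 423373021275241155457 + 26938580249245573872√247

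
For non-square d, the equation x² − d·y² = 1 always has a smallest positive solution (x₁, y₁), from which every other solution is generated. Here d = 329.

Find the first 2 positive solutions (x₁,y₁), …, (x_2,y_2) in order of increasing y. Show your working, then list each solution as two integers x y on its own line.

2376415 131016
11294696504449 622696775280

[18; 7,4,2,1,1,4,1,1,2,4,7,36] for √329; ℓ=12 ⇒ convergent index 11
step 0: (18, 1)  from 18·(1,0) + (0,1)
…
step 6: (13241, 730)  from 4·(2884,159) + (1705,94)
…
step 10: (328794, 18127)  from 4·(74857,4127) + (29366,1619)
step 11: (2376415, 131016)  from 7·(328794,18127) + (74857,4127)
→ (2376415, 131016).  Check: 2376415²=5647348252225, 329·131016²=5647348252224, difference 1.
(2376415+131016√329)^2 = 11294696504449 + 622696775280√329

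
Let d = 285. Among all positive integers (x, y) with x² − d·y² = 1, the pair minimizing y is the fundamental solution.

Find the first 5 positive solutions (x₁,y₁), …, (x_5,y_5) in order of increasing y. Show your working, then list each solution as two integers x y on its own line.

2431 144
11819521 700128
57466508671 3404022192
279402153338881 16550355197376
1358453212067130751 80467823565619920

[16; 1,7,2,7,1,32] for √285; ℓ=6 ⇒ convergent index 5
i=0: a=16 ⇒ p=16, q=1
i=1: a=1 ⇒ p=17, q=1
i=2: a=7 ⇒ p=135, q=8
i=3: a=2 ⇒ p=287, q=17
i=4: a=7 ⇒ p=2144, q=127
i=5: a=1 ⇒ p=2431, q=144
(x₁, y₁) = (2431, 144);  2431² − 285·144² = 1 ✓
(2431+144√285)^2 = 11819521 + 700128√285
(2431+144√285)^3 = 57466508671 + 3404022192√285
(2431+144√285)^4 = 279402153338881 + 16550355197376√285
(2431+144√285)^5 = 1358453212067130751 + 80467823565619920√285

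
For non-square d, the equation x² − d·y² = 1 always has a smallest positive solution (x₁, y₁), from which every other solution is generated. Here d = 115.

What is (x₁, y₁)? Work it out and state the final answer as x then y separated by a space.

1126 105

√115 → a₀=10, period (1,2,1,1,1,1,1,2,1,20); ℓ=10 even so k=9
k=0  a_k=10  p_k/q_k = 10/1
…
k=2  a_k=2  p_k/q_k = 32/3
k=3  a_k=1  p_k/q_k = 43/4
k=4  a_k=1  p_k/q_k = 75/7
k=5  a_k=1  p_k/q_k = 118/11
k=6  a_k=1  p_k/q_k = 193/18
k=7  a_k=1  p_k/q_k = 311/29
k=8  a_k=2  p_k/q_k = 815/76
k=9  a_k=1  p_k/q_k = 1126/105
(x₁, y₁) = (1126, 105);  1126² − 115·105² = 1 ✓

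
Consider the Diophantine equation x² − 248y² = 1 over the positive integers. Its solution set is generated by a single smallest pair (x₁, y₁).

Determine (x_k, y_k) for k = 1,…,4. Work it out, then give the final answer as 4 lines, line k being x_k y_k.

63 4
7937 504
999999 63500
125991937 8000496

d=248: √d = [15; 1,2,1,30] (ℓ=4, even), read p_3/q_3
i=0: a=15 ⇒ p=15, q=1
i=1: a=1 ⇒ p=16, q=1
i=2: a=2 ⇒ p=47, q=3
i=3: a=1 ⇒ p=63, q=4
(x₁, y₁) = (63, 4);  63² − 248·4² = 1 ✓
k=2:  x_2 = 63·63+248·4·4 = 7937,  y_2 = 63·4+4·63 = 504
k=3:  x_3 = 63·7937+248·4·504 = 999999,  y_3 = 63·504+4·7937 = 63500
k=4:  x_4 = 63·999999+248·4·63500 = 125991937,  y_4 = 63·63500+4·999999 = 8000496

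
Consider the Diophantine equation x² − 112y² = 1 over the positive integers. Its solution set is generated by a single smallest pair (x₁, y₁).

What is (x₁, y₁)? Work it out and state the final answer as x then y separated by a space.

√112 = [10; 1,1,2,1,1,20, …], period ℓ=6 (even) → k=5
a_0=10:  p_0=10·1+0=10,  q_0=10·0+1=1
…
a_2=1:  p_2=1·11+10=21,  q_2=1·1+1=2
a_3=2:  p_3=2·21+11=53,  q_3=2·2+1=5
a_4=1:  p_4=1·53+21=74,  q_4=1·5+2=7
a_5=1:  p_5=1·74+53=127,  q_5=1·7+5=12
→ (127, 12).  Check: 127²=16129, 112·12²=16128, difference 1.

127 12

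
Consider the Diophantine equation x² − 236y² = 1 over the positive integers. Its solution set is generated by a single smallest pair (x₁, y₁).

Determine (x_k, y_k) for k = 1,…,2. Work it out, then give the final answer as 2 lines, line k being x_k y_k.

√236 = [15; 2,1,3,5,1,6,1,5,3,1,2,30, …], period ℓ=12 (even) → k=11
step 0: (15, 1)  from 15·(1,0) + (0,1)
…
step 2: (46, 3)  from 1·(31,2) + (15,1)
…
step 4: (891, 58)  from 5·(169,11) + (46,3)
step 5: (1060, 69)  from 1·(891,58) + (169,11)
step 6: (7251, 472)  from 6·(1060,69) + (891,58)
…
step 8: (48806, 3177)  from 5·(8311,541) + (7251,472)
step 9: (154729, 10072)  from 3·(48806,3177) + (8311,541)
step 10: (203535, 13249)  from 1·(154729,10072) + (48806,3177)
step 11: (561799, 36570)  from 2·(203535,13249) + (154729,10072)
→ (561799, 36570).  Check: 561799²=315618116401, 236·36570²=315618116400, difference 1.
(x_2, y_2) = (561799·561799 + 236·36570·36570, 561799·36570 + 36570·561799) = (631236232801, 41089978860)

561799 36570
631236232801 41089978860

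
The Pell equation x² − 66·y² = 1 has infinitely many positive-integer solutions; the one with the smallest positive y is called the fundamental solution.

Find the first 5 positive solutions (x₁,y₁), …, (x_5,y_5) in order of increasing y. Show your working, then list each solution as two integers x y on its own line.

65 8
8449 1040
1098305 135192
142771201 17573920
18559157825 2284474408

[8; 8,16] for √66; ℓ=2 ⇒ convergent index 1
k=0  a_k=8  p_k/q_k = 8/1
k=1  a_k=8  p_k/q_k = 65/8
→ (65, 8).  Check: 65²=4225, 66·8²=4224, difference 1.
(65+8√66)^2 = 8449 + 1040√66
(65+8√66)^3 = 1098305 + 135192√66
(65+8√66)^4 = 142771201 + 17573920√66
(65+8√66)^5 = 18559157825 + 2284474408√66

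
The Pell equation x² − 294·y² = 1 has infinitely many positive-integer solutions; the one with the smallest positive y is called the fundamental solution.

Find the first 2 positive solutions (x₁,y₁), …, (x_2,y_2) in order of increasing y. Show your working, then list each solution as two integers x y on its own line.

4801 280
46099201 2688560

√294 → a₀=17, period (6,1,4,1,6,34); ℓ=6 even so k=5
step 0: (17, 1)  from 17·(1,0) + (0,1)
…
step 2: (120, 7)  from 1·(103,6) + (17,1)
step 3: (583, 34)  from 4·(120,7) + (103,6)
step 4: (703, 41)  from 1·(583,34) + (120,7)
step 5: (4801, 280)  from 6·(703,41) + (583,34)
(x₁, y₁) = (4801, 280);  4801² − 294·280² = 1 ✓
n=2: (4801,280)∘(4801,280) = (4801·4801+294·280·280, 4801·280+280·4801) = (46099201,2688560)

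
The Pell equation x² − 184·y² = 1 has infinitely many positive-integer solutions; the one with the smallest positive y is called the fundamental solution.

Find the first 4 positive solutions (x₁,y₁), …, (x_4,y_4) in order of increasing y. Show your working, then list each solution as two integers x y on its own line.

√184 → a₀=13, period (1,1,3,2,1,2,1,2,3,1,1,26); ℓ=12 even so k=11
i=0: a=13 ⇒ p=13, q=1
i=1: a=1 ⇒ p=14, q=1
i=2: a=1 ⇒ p=27, q=2
…
i=4: a=2 ⇒ p=217, q=16
i=5: a=1 ⇒ p=312, q=23
…
i=10: a=1 ⇒ p=13741, q=1013
i=11: a=1 ⇒ p=24335, q=1794
(x₁, y₁) = (24335, 1794);  24335² − 184·1794² = 1 ✓
(x_2, y_2) = (24335·24335 + 184·1794·1794, 24335·1794 + 1794·24335) = (1184384449, 87313980)
(x_3, y_3) = (24335·1184384449 + 184·1794·87313980, 24335·87313980 + 1794·1184384449) = (57643991108495, 4249571404806)
(x_4, y_4) = (24335·57643991108495 + 184·1794·4249571404806, 24335·4249571404806 + 1794·57643991108495) = (2805533046066067201, 206826640184594040)

24335 1794
1184384449 87313980
57643991108495 4249571404806
2805533046066067201 206826640184594040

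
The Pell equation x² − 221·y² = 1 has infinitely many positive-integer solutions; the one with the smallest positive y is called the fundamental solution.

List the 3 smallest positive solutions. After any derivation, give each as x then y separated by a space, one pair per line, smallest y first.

√221 = [14; 1,6,2,6,1,28, …], period ℓ=6 (even) → k=5
i=0: a=14 ⇒ p=14, q=1
…
i=4: a=6 ⇒ p=1442, q=97
i=5: a=1 ⇒ p=1665, q=112
(x₁, y₁) = (1665, 112);  1665² − 221·112² = 1 ✓
k=2:  x_2 = 1665·1665+221·112·112 = 5544449,  y_2 = 1665·112+112·1665 = 372960
k=3:  x_3 = 1665·5544449+221·112·372960 = 18463013505,  y_3 = 1665·372960+112·5544449 = 1241956688

1665 112
5544449 372960
18463013505 1241956688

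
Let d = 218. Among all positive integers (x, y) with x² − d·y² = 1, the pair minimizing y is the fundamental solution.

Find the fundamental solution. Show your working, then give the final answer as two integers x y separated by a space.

126003 8534

√218 → a₀=14, period (1,3,3,1,28); ℓ=5 odd so k=9
a_0=14:  p_0=14·1+0=14,  q_0=14·0+1=1
a_1=1:  p_1=1·14+1=15,  q_1=1·1+0=1
a_2=3:  p_2=3·15+14=59,  q_2=3·1+1=4
…
a_5=28:  p_5=28·251+192=7220,  q_5=28·17+13=489
…
a_7=3:  p_7=3·7471+7220=29633,  q_7=3·506+489=2007
a_8=3:  p_8=3·29633+7471=96370,  q_8=3·2007+506=6527
a_9=1:  p_9=1·96370+29633=126003,  q_9=1·6527+2007=8534
fundamental: x₁=126003, y₁=8534  (since 15876756009 − 218·72829156 = 1)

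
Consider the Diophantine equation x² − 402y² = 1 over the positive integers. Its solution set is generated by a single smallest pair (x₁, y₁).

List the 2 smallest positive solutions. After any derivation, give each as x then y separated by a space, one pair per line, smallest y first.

401 20
321601 16040

d=402: √d = [20; 20,40] (ℓ=2, even), read p_1/q_1
k=0  a_k=20  p_k/q_k = 20/1
k=1  a_k=20  p_k/q_k = 401/20
→ (401, 20).  Check: 401²=160801, 402·20²=160800, difference 1.
k=2:  x_2 = 401·401+402·20·20 = 321601,  y_2 = 401·20+20·401 = 16040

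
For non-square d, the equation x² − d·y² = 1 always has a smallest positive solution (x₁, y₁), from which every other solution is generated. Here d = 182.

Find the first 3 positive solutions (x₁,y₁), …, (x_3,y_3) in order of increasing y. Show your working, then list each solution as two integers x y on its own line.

27 2
1457 108
78651 5830

√182 = [13; 2,26, …], period ℓ=2 (even) → k=1
k=0  a_k=13  p_k/q_k = 13/1
k=1  a_k=2  p_k/q_k = 27/2
fundamental: x₁=27, y₁=2  (since 729 − 182·4 = 1)
k=2:  x_2 = 27·27+182·2·2 = 1457,  y_2 = 27·2+2·27 = 108
k=3:  x_3 = 27·1457+182·2·108 = 78651,  y_3 = 27·108+2·1457 = 5830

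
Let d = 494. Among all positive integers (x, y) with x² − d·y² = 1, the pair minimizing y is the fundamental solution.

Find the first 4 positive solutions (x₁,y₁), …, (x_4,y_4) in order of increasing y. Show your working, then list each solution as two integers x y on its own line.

√494 → a₀=22, period (4,2,2,1,2,1,2,2,4,44); ℓ=10 even so k=9
step 0: (22, 1)  from 22·(1,0) + (0,1)
…
step 2: (200, 9)  from 2·(89,4) + (22,1)
…
step 4: (689, 31)  from 1·(489,22) + (200,9)
…
step 7: (6979, 314)  from 2·(2556,115) + (1867,84)
step 8: (16514, 743)  from 2·(6979,314) + (2556,115)
step 9: (73035, 3286)  from 4·(16514,743) + (6979,314)
→ (73035, 3286).  Check: 73035²=5334111225, 494·3286²=5334111224, difference 1.
k=2:  x_2 = 73035·73035+494·3286·3286 = 10668222449,  y_2 = 73035·3286+3286·73035 = 479986020
k=3:  x_3 = 73035·10668222449+494·3286·479986020 = 1558307253052395,  y_3 = 73035·479986020+3286·10668222449 = 70111557938114
k=4:  x_4 = 73035·1558307253052395+494·3286·70111557938114 = 227621940442695115201,  y_4 = 73035·70111557938114+3286·1558307253052395 = 10241195267540325960

73035 3286
10668222449 479986020
1558307253052395 70111557938114
227621940442695115201 10241195267540325960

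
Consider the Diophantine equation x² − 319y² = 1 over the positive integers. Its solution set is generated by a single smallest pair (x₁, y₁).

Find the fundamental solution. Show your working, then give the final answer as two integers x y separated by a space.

√319 = [17; 1,6,5,1,4,…,6,1,34, …], period ℓ=14 (even) → k=13
a_0=17:  p_0=17·1+0=17,  q_0=17·0+1=1
a_1=1:  p_1=1·17+1=18,  q_1=1·1+0=1
a_2=6:  p_2=6·18+17=125,  q_2=6·1+1=7
a_3=5:  p_3=5·125+18=643,  q_3=5·7+1=36
…
a_6=3:  p_6=3·3715+768=11913,  q_6=3·208+43=667
…
a_8=3:  p_8=3·15628+11913=58797,  q_8=3·875+667=3292
…
a_10=1:  p_10=1·250816+58797=309613,  q_10=1·14043+3292=17335
…
a_12=6:  p_12=6·1798881+309613=11102899,  q_12=6·100718+17335=621643
a_13=1:  p_13=1·11102899+1798881=12901780,  q_13=1·621643+100718=722361
→ (12901780, 722361).  Check: 12901780²=166455927168400, 319·722361²=166455927168399, difference 1.

12901780 722361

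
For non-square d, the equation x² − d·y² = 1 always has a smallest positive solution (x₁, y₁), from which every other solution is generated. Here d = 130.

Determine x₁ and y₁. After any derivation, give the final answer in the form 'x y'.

6499 570

[11; 2,2,22] for √130; ℓ=3 ⇒ convergent index 5
i=0: a=11 ⇒ p=11, q=1
…
i=3: a=22 ⇒ p=1277, q=112
i=4: a=2 ⇒ p=2611, q=229
i=5: a=2 ⇒ p=6499, q=570
→ (6499, 570).  Check: 6499²=42237001, 130·570²=42237000, difference 1.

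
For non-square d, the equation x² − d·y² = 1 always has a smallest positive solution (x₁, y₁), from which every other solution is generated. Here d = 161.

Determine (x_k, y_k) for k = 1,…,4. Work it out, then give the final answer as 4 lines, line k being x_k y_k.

d=161: √d = [12; 1,2,4,1,2,1,4,2,1,24] (ℓ=10, even), read p_9/q_9
a_0=12:  p_0=12·1+0=12,  q_0=12·0+1=1
…
a_2=2:  p_2=2·13+12=38,  q_2=2·1+1=3
…
a_4=1:  p_4=1·165+38=203,  q_4=1·13+3=16
a_5=2:  p_5=2·203+165=571,  q_5=2·16+13=45
a_6=1:  p_6=1·571+203=774,  q_6=1·45+16=61
a_7=4:  p_7=4·774+571=3667,  q_7=4·61+45=289
a_8=2:  p_8=2·3667+774=8108,  q_8=2·289+61=639
a_9=1:  p_9=1·8108+3667=11775,  q_9=1·639+289=928
(x₁, y₁) = (11775, 928);  11775² − 161·928² = 1 ✓
(11775+928√161)^2 = 277301249 + 21854400√161
(11775+928√161)^3 = 6530444402175 + 514671119072√161
(11775+928√161)^4 = 153791965393920001 + 12120504832291200√161

11775 928
277301249 21854400
6530444402175 514671119072
153791965393920001 12120504832291200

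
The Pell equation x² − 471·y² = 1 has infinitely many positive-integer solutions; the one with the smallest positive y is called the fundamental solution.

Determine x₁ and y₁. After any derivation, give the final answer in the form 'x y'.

7838695 361188

√471 → a₀=21, period (1,2,2,1,3,…,2,1,42); ℓ=14 even so k=13
i=0: a=21 ⇒ p=21, q=1
…
i=3: a=2 ⇒ p=152, q=7
…
i=5: a=3 ⇒ p=803, q=37
…
i=7: a=14 ⇒ p=48809, q=2249
…
i=9: a=3 ⇒ p=644804, q=29711
…
i=12: a=2 ⇒ p=5506953, q=253747
i=13: a=1 ⇒ p=7838695, q=361188
→ (7838695, 361188).  Check: 7838695²=61445139303025, 471·361188²=61445139303024, difference 1.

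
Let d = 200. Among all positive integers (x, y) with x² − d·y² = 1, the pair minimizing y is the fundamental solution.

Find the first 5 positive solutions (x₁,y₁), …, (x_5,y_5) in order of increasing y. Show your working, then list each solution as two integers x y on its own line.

[14; 7,28] for √200; ℓ=2 ⇒ convergent index 1
i=0: a=14 ⇒ p=14, q=1
i=1: a=7 ⇒ p=99, q=7
→ (99, 7).  Check: 99²=9801, 200·7²=9800, difference 1.
(x_2, y_2) = (99·99 + 200·7·7, 99·7 + 7·99) = (19601, 1386)
(x_3, y_3) = (99·19601 + 200·7·1386, 99·1386 + 7·19601) = (3880899, 274421)
(x_4, y_4) = (99·3880899 + 200·7·274421, 99·274421 + 7·3880899) = (768398401, 54333972)
(x_5, y_5) = (99·768398401 + 200·7·54333972, 99·54333972 + 7·768398401) = (152139002499, 10757852035)

99 7
19601 1386
3880899 274421
768398401 54333972
152139002499 10757852035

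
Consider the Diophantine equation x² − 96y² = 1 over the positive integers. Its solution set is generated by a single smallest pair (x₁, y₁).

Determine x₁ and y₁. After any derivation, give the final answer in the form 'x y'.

49 5

d=96: √d = [9; 1,3,1,18] (ℓ=4, even), read p_3/q_3
a_0=9:  p_0=9·1+0=9,  q_0=9·0+1=1
a_1=1:  p_1=1·9+1=10,  q_1=1·1+0=1
a_2=3:  p_2=3·10+9=39,  q_2=3·1+1=4
a_3=1:  p_3=1·39+10=49,  q_3=1·4+1=5
fundamental: x₁=49, y₁=5  (since 2401 − 96·25 = 1)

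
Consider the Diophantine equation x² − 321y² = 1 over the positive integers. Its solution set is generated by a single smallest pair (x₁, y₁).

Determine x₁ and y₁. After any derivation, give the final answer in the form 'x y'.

215 12

√321 = [17; 1,10,1,34, …], period ℓ=4 (even) → k=3
i=0: a=17 ⇒ p=17, q=1
…
i=2: a=10 ⇒ p=197, q=11
i=3: a=1 ⇒ p=215, q=12
(x₁, y₁) = (215, 12);  215² − 321·12² = 1 ✓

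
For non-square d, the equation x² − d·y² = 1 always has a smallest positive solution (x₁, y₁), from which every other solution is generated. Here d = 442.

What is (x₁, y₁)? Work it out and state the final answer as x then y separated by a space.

√442 → a₀=21, period (42); ℓ=1 odd so k=1
step 0: (21, 1)  from 21·(1,0) + (0,1)
step 1: (883, 42)  from 42·(21,1) + (1,0)
→ (883, 42).  Check: 883²=779689, 442·42²=779688, difference 1.

883 42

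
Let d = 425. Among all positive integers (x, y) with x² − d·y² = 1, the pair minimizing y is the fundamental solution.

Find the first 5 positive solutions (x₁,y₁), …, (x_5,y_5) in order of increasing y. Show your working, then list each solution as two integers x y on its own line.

√425 = [20; 1,1,1,1,1,1,40, …], period ℓ=7 (odd) → k=13
k=0  a_k=20  p_k/q_k = 20/1
k=1  a_k=1  p_k/q_k = 21/1
…
k=4  a_k=1  p_k/q_k = 103/5
k=5  a_k=1  p_k/q_k = 165/8
k=6  a_k=1  p_k/q_k = 268/13
…
k=9  a_k=1  p_k/q_k = 22038/1069
…
k=12  a_k=1  p_k/q_k = 88420/4289
k=13  a_k=1  p_k/q_k = 143649/6968
fundamental: x₁=143649, y₁=6968  (since 20635035201 − 425·48553024 = 1)
(143649+6968√425)^2 = 41270070401 + 2001892464√425
(143649+6968√425)^3 = 11856808685922849 + 575139701115304√425
(143649+6968√425)^4 = 3406437421806992601601 + 165236485849022716128√425
(143649+6968√425)^5 = 978662658398448551768841249 + 47472111910877388597026840√425

143649 6968
41270070401 2001892464
11856808685922849 575139701115304
3406437421806992601601 165236485849022716128
978662658398448551768841249 47472111910877388597026840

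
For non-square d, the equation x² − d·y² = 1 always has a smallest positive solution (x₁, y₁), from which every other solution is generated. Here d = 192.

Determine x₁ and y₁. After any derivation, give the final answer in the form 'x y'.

97 7

√192 → a₀=13, period (1,5,1,26); ℓ=4 even so k=3
a_0=13:  p_0=13·1+0=13,  q_0=13·0+1=1
a_1=1:  p_1=1·13+1=14,  q_1=1·1+0=1
a_2=5:  p_2=5·14+13=83,  q_2=5·1+1=6
a_3=1:  p_3=1·83+14=97,  q_3=1·6+1=7
→ (97, 7).  Check: 97²=9409, 192·7²=9408, difference 1.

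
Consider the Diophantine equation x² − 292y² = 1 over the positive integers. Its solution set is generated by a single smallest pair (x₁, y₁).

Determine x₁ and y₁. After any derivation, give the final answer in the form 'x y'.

2281249 133500

√292 = [17; 11,2,1,3,8,3,1,2,11,34, …], period ℓ=10 (even) → k=9
step 0: (17, 1)  from 17·(1,0) + (0,1)
step 1: (188, 11)  from 11·(17,1) + (1,0)
step 2: (393, 23)  from 2·(188,11) + (17,1)
…
step 4: (2136, 125)  from 3·(581,34) + (393,23)
step 5: (17669, 1034)  from 8·(2136,125) + (581,34)
step 6: (55143, 3227)  from 3·(17669,1034) + (2136,125)
step 7: (72812, 4261)  from 1·(55143,3227) + (17669,1034)
step 8: (200767, 11749)  from 2·(72812,4261) + (55143,3227)
step 9: (2281249, 133500)  from 11·(200767,11749) + (72812,4261)
fundamental: x₁=2281249, y₁=133500  (since 5204097000001 − 292·17822250000 = 1)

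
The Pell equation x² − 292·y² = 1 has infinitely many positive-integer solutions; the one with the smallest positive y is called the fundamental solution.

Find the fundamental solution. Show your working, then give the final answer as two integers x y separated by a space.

2281249 133500

[17; 11,2,1,3,8,3,1,2,11,34] for √292; ℓ=10 ⇒ convergent index 9
k=0  a_k=17  p_k/q_k = 17/1
…
k=2  a_k=2  p_k/q_k = 393/23
k=3  a_k=1  p_k/q_k = 581/34
…
k=7  a_k=1  p_k/q_k = 72812/4261
k=8  a_k=2  p_k/q_k = 200767/11749
k=9  a_k=11  p_k/q_k = 2281249/133500
(x₁, y₁) = (2281249, 133500);  2281249² − 292·133500² = 1 ✓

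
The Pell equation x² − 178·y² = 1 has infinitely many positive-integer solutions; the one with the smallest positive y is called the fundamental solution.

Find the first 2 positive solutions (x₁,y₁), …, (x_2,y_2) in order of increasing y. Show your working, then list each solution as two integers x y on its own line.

1601 120
5126401 384240

√178 → a₀=13, period (2,1,12,1,2,26); ℓ=6 even so k=5
i=0: a=13 ⇒ p=13, q=1
i=1: a=2 ⇒ p=27, q=2
i=2: a=1 ⇒ p=40, q=3
i=3: a=12 ⇒ p=507, q=38
i=4: a=1 ⇒ p=547, q=41
i=5: a=2 ⇒ p=1601, q=120
(x₁, y₁) = (1601, 120);  1601² − 178·120² = 1 ✓
(x_2, y_2) = (1601·1601 + 178·120·120, 1601·120 + 120·1601) = (5126401, 384240)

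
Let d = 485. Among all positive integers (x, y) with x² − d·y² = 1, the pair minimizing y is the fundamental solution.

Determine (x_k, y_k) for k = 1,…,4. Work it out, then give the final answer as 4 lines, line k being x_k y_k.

√485 = [22; 44, …], period ℓ=1 (odd) → k=1
i=0: a=22 ⇒ p=22, q=1
i=1: a=44 ⇒ p=969, q=44
→ (969, 44).  Check: 969²=938961, 485·44²=938960, difference 1.
n=2: (969,44)∘(969,44) = (969·969+485·44·44, 969·44+44·969) = (1877921,85272)
n=3: (1877921,85272)∘(969,44) = (969·1877921+485·44·85272, 969·85272+44·1877921) = (3639409929,165257092)
n=4: (3639409929,165257092)∘(969,44) = (969·3639409929+485·44·165257092, 969·165257092+44·3639409929) = (7053174564481,320268159024)

969 44
1877921 85272
3639409929 165257092
7053174564481 320268159024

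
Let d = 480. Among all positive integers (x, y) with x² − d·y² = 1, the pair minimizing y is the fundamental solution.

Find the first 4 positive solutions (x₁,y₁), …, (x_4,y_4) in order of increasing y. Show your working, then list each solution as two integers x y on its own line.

241 11
116161 5302
55989361 2555553
26986755841 1231771244

[21; 1,9,1,42] for √480; ℓ=4 ⇒ convergent index 3
k=0  a_k=21  p_k/q_k = 21/1
k=1  a_k=1  p_k/q_k = 22/1
k=2  a_k=9  p_k/q_k = 219/10
k=3  a_k=1  p_k/q_k = 241/11
fundamental: x₁=241, y₁=11  (since 58081 − 480·121 = 1)
(x_2, y_2) = (241·241 + 480·11·11, 241·11 + 11·241) = (116161, 5302)
(x_3, y_3) = (241·116161 + 480·11·5302, 241·5302 + 11·116161) = (55989361, 2555553)
(x_4, y_4) = (241·55989361 + 480·11·2555553, 241·2555553 + 11·55989361) = (26986755841, 1231771244)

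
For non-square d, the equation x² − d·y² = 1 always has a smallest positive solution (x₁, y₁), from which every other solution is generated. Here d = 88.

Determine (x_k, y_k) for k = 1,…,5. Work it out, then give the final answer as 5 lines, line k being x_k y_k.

197 21
77617 8274
30580901 3259935
12048797377 1284406116
4747195585637 506052749769

√88 → a₀=9, period (2,1,1,1,2,18); ℓ=6 even so k=5
i=0: a=9 ⇒ p=9, q=1
i=1: a=2 ⇒ p=19, q=2
i=2: a=1 ⇒ p=28, q=3
i=3: a=1 ⇒ p=47, q=5
i=4: a=1 ⇒ p=75, q=8
i=5: a=2 ⇒ p=197, q=21
fundamental: x₁=197, y₁=21  (since 38809 − 88·441 = 1)
k=2:  x_2 = 197·197+88·21·21 = 77617,  y_2 = 197·21+21·197 = 8274
k=3:  x_3 = 197·77617+88·21·8274 = 30580901,  y_3 = 197·8274+21·77617 = 3259935
k=4:  x_4 = 197·30580901+88·21·3259935 = 12048797377,  y_4 = 197·3259935+21·30580901 = 1284406116
k=5:  x_5 = 197·12048797377+88·21·1284406116 = 4747195585637,  y_5 = 197·1284406116+21·12048797377 = 506052749769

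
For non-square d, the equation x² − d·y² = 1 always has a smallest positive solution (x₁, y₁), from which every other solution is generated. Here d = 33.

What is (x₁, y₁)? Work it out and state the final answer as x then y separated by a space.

[5; 1,2,1,10] for √33; ℓ=4 ⇒ convergent index 3
i=0: a=5 ⇒ p=5, q=1
i=1: a=1 ⇒ p=6, q=1
i=2: a=2 ⇒ p=17, q=3
i=3: a=1 ⇒ p=23, q=4
(x₁, y₁) = (23, 4);  23² − 33·4² = 1 ✓

23 4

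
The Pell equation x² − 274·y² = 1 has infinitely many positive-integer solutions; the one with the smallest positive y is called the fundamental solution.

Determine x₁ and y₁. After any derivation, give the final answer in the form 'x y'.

d=274: √d = [16; 1,1,4,4,1,1,32] (ℓ=7, odd), read p_13/q_13
a_0=16:  p_0=16·1+0=16,  q_0=16·0+1=1
…
a_3=4:  p_3=4·33+17=149,  q_3=4·2+1=9
a_4=4:  p_4=4·149+33=629,  q_4=4·9+2=38
…
a_8=1:  p_8=1·45802+1407=47209,  q_8=1·2767+85=2852
…
a_12=1:  p_12=1·1770023+419253=2189276,  q_12=1·106931+25328=132259
a_13=1:  p_13=1·2189276+1770023=3959299,  q_13=1·132259+106931=239190
fundamental: x₁=3959299, y₁=239190  (since 15676048571401 − 274·57211856100 = 1)

3959299 239190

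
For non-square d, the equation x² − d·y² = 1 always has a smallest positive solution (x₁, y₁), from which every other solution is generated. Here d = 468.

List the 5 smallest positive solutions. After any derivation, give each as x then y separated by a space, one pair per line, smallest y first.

649 30
842401 38940
1093435849 50544090
1419278889601 65606189880
1842222905266249 85156783920150

d=468: √d = [21; 1,1,1,2,1,1,1,42] (ℓ=8, even), read p_7/q_7
i=0: a=21 ⇒ p=21, q=1
…
i=3: a=1 ⇒ p=65, q=3
…
i=6: a=1 ⇒ p=411, q=19
i=7: a=1 ⇒ p=649, q=30
fundamental: x₁=649, y₁=30  (since 421201 − 468·900 = 1)
(x_2, y_2) = (649·649 + 468·30·30, 649·30 + 30·649) = (842401, 38940)
(x_3, y_3) = (649·842401 + 468·30·38940, 649·38940 + 30·842401) = (1093435849, 50544090)
(x_4, y_4) = (649·1093435849 + 468·30·50544090, 649·50544090 + 30·1093435849) = (1419278889601, 65606189880)
(x_5, y_5) = (649·1419278889601 + 468·30·65606189880, 649·65606189880 + 30·1419278889601) = (1842222905266249, 85156783920150)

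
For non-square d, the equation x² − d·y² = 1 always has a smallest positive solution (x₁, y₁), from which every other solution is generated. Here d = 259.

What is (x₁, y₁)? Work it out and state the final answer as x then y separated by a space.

847225 52644

[16; 10,1,2,3,4,3,2,1,10,32] for √259; ℓ=10 ⇒ convergent index 9
i=0: a=16 ⇒ p=16, q=1
…
i=6: a=3 ⇒ p=23931, q=1487
i=7: a=2 ⇒ p=55265, q=3434
i=8: a=1 ⇒ p=79196, q=4921
i=9: a=10 ⇒ p=847225, q=52644
(x₁, y₁) = (847225, 52644);  847225² − 259·52644² = 1 ✓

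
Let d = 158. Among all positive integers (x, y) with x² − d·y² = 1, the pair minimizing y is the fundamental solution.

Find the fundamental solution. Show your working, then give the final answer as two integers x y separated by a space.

7743 616

[12; 1,1,3,12,3,1,1,24] for √158; ℓ=8 ⇒ convergent index 7
step 0: (12, 1)  from 12·(1,0) + (0,1)
step 1: (13, 1)  from 1·(12,1) + (1,0)
step 2: (25, 2)  from 1·(13,1) + (12,1)
step 3: (88, 7)  from 3·(25,2) + (13,1)
step 4: (1081, 86)  from 12·(88,7) + (25,2)
step 5: (3331, 265)  from 3·(1081,86) + (88,7)
step 6: (4412, 351)  from 1·(3331,265) + (1081,86)
step 7: (7743, 616)  from 1·(4412,351) + (3331,265)
(x₁, y₁) = (7743, 616);  7743² − 158·616² = 1 ✓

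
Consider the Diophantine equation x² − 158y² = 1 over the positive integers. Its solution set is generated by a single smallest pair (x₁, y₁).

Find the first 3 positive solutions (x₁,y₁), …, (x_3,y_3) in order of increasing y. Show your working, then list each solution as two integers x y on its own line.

7743 616
119908097 9539376
1856896782399 147726776120

√158 = [12; 1,1,3,12,3,1,1,24, …], period ℓ=8 (even) → k=7
a_0=12:  p_0=12·1+0=12,  q_0=12·0+1=1
…
a_2=1:  p_2=1·13+12=25,  q_2=1·1+1=2
…
a_6=1:  p_6=1·3331+1081=4412,  q_6=1·265+86=351
a_7=1:  p_7=1·4412+3331=7743,  q_7=1·351+265=616
(x₁, y₁) = (7743, 616);  7743² − 158·616² = 1 ✓
(7743+616√158)^2 = 119908097 + 9539376√158
(7743+616√158)^3 = 1856896782399 + 147726776120√158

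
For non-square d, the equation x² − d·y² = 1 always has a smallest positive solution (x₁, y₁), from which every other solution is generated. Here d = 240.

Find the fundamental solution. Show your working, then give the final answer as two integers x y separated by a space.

d=240: √d = [15; 2,30] (ℓ=2, even), read p_1/q_1
step 0: (15, 1)  from 15·(1,0) + (0,1)
step 1: (31, 2)  from 2·(15,1) + (1,0)
→ (31, 2).  Check: 31²=961, 240·2²=960, difference 1.

31 2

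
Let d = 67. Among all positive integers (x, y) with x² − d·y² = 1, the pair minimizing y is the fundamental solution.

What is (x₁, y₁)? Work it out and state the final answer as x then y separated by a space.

[8; 5,2,1,1,7,1,1,2,5,16] for √67; ℓ=10 ⇒ convergent index 9
a_0=8:  p_0=8·1+0=8,  q_0=8·0+1=1
a_1=5:  p_1=5·8+1=41,  q_1=5·1+0=5
…
a_7=1:  p_7=1·1899+1678=3577,  q_7=1·232+205=437
a_8=2:  p_8=2·3577+1899=9053,  q_8=2·437+232=1106
a_9=5:  p_9=5·9053+3577=48842,  q_9=5·1106+437=5967
fundamental: x₁=48842, y₁=5967  (since 2385540964 − 67·35605089 = 1)

48842 5967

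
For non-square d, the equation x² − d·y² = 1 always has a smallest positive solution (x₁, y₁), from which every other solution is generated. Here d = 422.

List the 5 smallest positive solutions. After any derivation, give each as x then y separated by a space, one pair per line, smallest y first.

7022501 341850
98631040590001 4801283933700
1385273162348638202501 67434042451384025550
19456164335732849620362360001 947111261097768740333867400
273261867007695159110526238300562501 13302179556340616719484196916709250

d=422: √d = [20; 1,1,5,2,1,…,1,1,40] (ℓ=14, even), read p_13/q_13
i=0: a=20 ⇒ p=20, q=1
i=1: a=1 ⇒ p=21, q=1
…
i=8: a=3 ⇒ p=163807, q=7974
…
i=10: a=2 ⇒ p=598859, q=29152
i=11: a=5 ⇒ p=3211821, q=156349
i=12: a=1 ⇒ p=3810680, q=185501
i=13: a=1 ⇒ p=7022501, q=341850
(x₁, y₁) = (7022501, 341850);  7022501² − 422·341850² = 1 ✓
(7022501+341850√422)^2 = 98631040590001 + 4801283933700√422
(7022501+341850√422)^3 = 1385273162348638202501 + 67434042451384025550√422
(7022501+341850√422)^4 = 19456164335732849620362360001 + 947111261097768740333867400√422
(7022501+341850√422)^5 = 273261867007695159110526238300562501 + 13302179556340616719484196916709250√422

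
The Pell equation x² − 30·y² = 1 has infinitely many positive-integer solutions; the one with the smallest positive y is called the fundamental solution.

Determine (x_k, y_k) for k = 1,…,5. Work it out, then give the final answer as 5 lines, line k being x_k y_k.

[5; 2,10] for √30; ℓ=2 ⇒ convergent index 1
k=0  a_k=5  p_k/q_k = 5/1
k=1  a_k=2  p_k/q_k = 11/2
(x₁, y₁) = (11, 2);  11² − 30·2² = 1 ✓
n=2: (11,2)∘(11,2) = (11·11+30·2·2, 11·2+2·11) = (241,44)
n=3: (241,44)∘(11,2) = (11·241+30·2·44, 11·44+2·241) = (5291,966)
n=4: (5291,966)∘(11,2) = (11·5291+30·2·966, 11·966+2·5291) = (116161,21208)
n=5: (116161,21208)∘(11,2) = (11·116161+30·2·21208, 11·21208+2·116161) = (2550251,465610)

11 2
241 44
5291 966
116161 21208
2550251 465610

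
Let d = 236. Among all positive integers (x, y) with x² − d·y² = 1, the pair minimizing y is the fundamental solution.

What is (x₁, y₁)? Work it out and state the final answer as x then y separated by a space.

561799 36570

[15; 2,1,3,5,1,6,1,5,3,1,2,30] for √236; ℓ=12 ⇒ convergent index 11
i=0: a=15 ⇒ p=15, q=1
i=1: a=2 ⇒ p=31, q=2
…
i=4: a=5 ⇒ p=891, q=58
…
i=10: a=1 ⇒ p=203535, q=13249
i=11: a=2 ⇒ p=561799, q=36570
→ (561799, 36570).  Check: 561799²=315618116401, 236·36570²=315618116400, difference 1.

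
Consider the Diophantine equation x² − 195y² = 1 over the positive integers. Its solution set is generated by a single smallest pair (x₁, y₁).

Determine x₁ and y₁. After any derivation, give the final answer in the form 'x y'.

√195 = [13; 1,26, …], period ℓ=2 (even) → k=1
k=0  a_k=13  p_k/q_k = 13/1
k=1  a_k=1  p_k/q_k = 14/1
→ (14, 1).  Check: 14²=196, 195·1²=195, difference 1.

14 1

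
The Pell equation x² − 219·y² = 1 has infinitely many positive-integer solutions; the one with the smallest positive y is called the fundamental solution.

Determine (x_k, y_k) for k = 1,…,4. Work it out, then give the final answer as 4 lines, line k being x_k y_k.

74 5
10951 740
1620674 109515
239848801 16207480

[14; 1,3,1,28] for √219; ℓ=4 ⇒ convergent index 3
i=0: a=14 ⇒ p=14, q=1
…
i=2: a=3 ⇒ p=59, q=4
i=3: a=1 ⇒ p=74, q=5
(x₁, y₁) = (74, 5);  74² − 219·5² = 1 ✓
(74+5√219)^2 = 10951 + 740√219
(74+5√219)^3 = 1620674 + 109515√219
(74+5√219)^4 = 239848801 + 16207480√219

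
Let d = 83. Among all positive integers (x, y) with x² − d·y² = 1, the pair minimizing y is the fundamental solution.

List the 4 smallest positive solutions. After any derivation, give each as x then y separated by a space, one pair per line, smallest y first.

d=83: √d = [9; 9,18] (ℓ=2, even), read p_1/q_1
a_0=9:  p_0=9·1+0=9,  q_0=9·0+1=1
a_1=9:  p_1=9·9+1=82,  q_1=9·1+0=9
(x₁, y₁) = (82, 9);  82² − 83·9² = 1 ✓
k=2:  x_2 = 82·82+83·9·9 = 13447,  y_2 = 82·9+9·82 = 1476
k=3:  x_3 = 82·13447+83·9·1476 = 2205226,  y_3 = 82·1476+9·13447 = 242055
k=4:  x_4 = 82·2205226+83·9·242055 = 361643617,  y_4 = 82·242055+9·2205226 = 39695544

82 9
13447 1476
2205226 242055
361643617 39695544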